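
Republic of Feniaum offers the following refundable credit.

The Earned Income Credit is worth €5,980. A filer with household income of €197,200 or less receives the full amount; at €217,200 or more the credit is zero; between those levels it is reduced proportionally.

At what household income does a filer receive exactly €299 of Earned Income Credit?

€299 is 299/5,980 of the full €5,980, so 5,681/5,980 of the €20,000 range has been used: income = €197,200 + €20,000 × 5,681/5,980 = €216,200.

€216,200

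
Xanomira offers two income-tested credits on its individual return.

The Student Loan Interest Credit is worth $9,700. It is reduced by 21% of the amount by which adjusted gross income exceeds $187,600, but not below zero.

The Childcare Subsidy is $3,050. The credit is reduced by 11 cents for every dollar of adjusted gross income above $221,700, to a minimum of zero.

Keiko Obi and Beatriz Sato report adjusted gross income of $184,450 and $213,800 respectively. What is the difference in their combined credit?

Keiko ($184,450): Student Loan Interest Credit: $184,450 is at or below the $187,600 threshold, so the full $9,700 applies. Childcare Subsidy: $184,450 is at or below the $221,700 threshold, so the full $3,050 applies. total $9,700 + $3,050 = $12,750
Beatriz ($213,800): Student Loan Interest Credit: 21% of the $26,200 excess over $187,600 is $5,502; credit = $9,700 − $5,502 = $4,198. Childcare Subsidy: $213,800 is at or below the $221,700 threshold, so the full $3,050 applies. total $4,198 + $3,050 = $7,248
Difference: |$12,750 − $7,248| = $5,502.

$5,502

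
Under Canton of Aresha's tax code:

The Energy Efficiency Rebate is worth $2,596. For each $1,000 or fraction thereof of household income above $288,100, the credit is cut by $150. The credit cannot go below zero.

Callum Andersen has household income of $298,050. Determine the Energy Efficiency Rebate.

$1,096

Energy Efficiency Rebate: income exceeds $288,100 by $9,950, which is 10 full-or-partial $1,000 increments; reduction = 10 × $150 = $1,500, leaving $1,096.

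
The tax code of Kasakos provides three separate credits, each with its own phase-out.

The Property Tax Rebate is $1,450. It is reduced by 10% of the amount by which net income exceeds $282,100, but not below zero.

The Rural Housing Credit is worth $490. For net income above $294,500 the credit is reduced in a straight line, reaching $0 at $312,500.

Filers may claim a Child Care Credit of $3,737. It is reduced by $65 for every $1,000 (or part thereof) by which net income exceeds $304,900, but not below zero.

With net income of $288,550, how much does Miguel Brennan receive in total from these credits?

$5,032

Property Tax Rebate: 10% of the $6,450 excess over $282,100 is $645; credit = $1,450 − $645 = $805.
Rural Housing Credit: $288,550 is at or below the $294,500 threshold, so the full $490 applies.
Child Care Credit: $288,550 is at or below the $304,900 threshold, so the full $3,737 applies.
Total: $805 + $490 + $3,737 = $5,032.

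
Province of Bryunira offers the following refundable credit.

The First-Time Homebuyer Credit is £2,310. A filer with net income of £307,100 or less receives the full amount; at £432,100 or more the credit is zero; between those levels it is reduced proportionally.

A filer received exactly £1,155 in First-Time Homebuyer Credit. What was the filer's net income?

£369,600

£1,155 is 1,155/2,310 of the full £2,310, so 1,155/2,310 of the £125,000 range has been used: income = £307,100 + £125,000 × 1,155/2,310 = £369,600.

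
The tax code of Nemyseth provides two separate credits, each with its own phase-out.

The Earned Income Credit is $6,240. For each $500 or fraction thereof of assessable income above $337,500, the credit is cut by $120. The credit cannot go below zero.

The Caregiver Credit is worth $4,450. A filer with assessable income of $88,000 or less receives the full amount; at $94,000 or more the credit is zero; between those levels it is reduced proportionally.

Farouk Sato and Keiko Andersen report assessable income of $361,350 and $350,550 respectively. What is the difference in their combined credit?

$2,520

Farouk ($361,350): Earned Income Credit: income exceeds $337,500 by $23,850, which is 48 full-or-partial $500 increments; reduction = 48 × $120 = $5,760, leaving $480. Caregiver Credit: $361,350 is at or above $94,000, so the credit is $0. total $480 + $0 = $480
Keiko ($350,550): Earned Income Credit: income exceeds $337,500 by $13,050, which is 27 full-or-partial $500 increments; reduction = 27 × $120 = $3,240, leaving $3,000. Caregiver Credit: $350,550 is at or above $94,000, so the credit is $0. total $3,000 + $0 = $3,000
Difference: |$480 − $3,000| = $2,520.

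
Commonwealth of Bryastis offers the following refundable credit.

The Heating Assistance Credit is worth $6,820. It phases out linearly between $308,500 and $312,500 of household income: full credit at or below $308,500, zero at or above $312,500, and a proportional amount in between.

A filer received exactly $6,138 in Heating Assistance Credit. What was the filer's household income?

$308,900

$6,138 is 6,138/6,820 of the full $6,820, so 682/6,820 of the $4,000 range has been used: income = $308,500 + $4,000 × 682/6,820 = $308,900.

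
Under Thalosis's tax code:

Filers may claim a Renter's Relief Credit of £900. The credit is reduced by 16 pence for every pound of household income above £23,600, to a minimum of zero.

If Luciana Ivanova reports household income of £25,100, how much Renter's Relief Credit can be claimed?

Renter's Relief Credit: 16% of the £1,500 excess over £23,600 is £240; credit = £900 − £240 = £660.

£660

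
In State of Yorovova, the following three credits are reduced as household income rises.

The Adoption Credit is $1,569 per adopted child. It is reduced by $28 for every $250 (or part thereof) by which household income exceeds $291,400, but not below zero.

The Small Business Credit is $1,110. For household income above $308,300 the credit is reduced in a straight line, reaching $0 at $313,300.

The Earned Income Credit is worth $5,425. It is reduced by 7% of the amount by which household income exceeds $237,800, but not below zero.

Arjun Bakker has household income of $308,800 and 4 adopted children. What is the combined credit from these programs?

Adoption Credit: base = 4 × $1,569 = $6,276. income exceeds $291,400 by $17,400, which is 70 full-or-partial $250 increments; reduction = 70 × $28 = $1,960, leaving $4,316.
Small Business Credit: $308,800 is $500 into a $5,000 phase-out range, leaving 4,500/5,000 of the credit: $1,110 × 4,500/5,000 = $999.
Earned Income Credit: 7% of the $71,000 excess over $237,800 is $4,970; credit = $5,425 − $4,970 = $455.
Total: $4,316 + $999 + $455 = $5,770.

$5,770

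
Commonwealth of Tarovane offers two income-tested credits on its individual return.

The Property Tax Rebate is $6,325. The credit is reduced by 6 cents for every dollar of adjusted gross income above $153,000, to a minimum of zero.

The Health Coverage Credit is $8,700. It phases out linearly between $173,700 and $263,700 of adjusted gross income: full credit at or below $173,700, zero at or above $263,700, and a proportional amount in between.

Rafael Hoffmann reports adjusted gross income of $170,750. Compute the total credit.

Property Tax Rebate: 6% of the $17,750 excess over $153,000 is $1,065; credit = $6,325 − $1,065 = $5,260.
Health Coverage Credit: $170,750 is at or below the $173,700 threshold, so the full $8,700 applies.
Total: $5,260 + $8,700 = $13,960.

$13,960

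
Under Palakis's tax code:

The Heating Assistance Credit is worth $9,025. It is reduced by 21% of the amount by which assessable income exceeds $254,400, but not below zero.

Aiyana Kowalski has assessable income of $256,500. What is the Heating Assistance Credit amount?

$8,584

Heating Assistance Credit: 21% of the $2,100 excess over $254,400 is $441; credit = $9,025 − $441 = $8,584.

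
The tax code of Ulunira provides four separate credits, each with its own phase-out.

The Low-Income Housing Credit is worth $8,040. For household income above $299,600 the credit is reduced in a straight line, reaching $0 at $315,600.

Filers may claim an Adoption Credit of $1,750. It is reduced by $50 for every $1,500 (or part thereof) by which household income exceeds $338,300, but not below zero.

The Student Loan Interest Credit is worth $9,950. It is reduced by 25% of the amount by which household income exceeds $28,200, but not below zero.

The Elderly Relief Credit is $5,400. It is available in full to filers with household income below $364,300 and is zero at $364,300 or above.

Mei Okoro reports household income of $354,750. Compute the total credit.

$6,600

Low-Income Housing Credit: $354,750 is at or above $315,600, so the credit is $0.
Adoption Credit: income exceeds $338,300 by $16,450, which is 11 full-or-partial $1,500 increments; reduction = 11 × $50 = $550, leaving $1,200.
Student Loan Interest Credit: 25% of the $326,550 excess over $28,200 is $81,637.50 ≥ base, so the credit is $0.
Elderly Relief Credit: $354,750 is below the $364,300 cutoff, so the full $5,400 applies.
Total: $0 + $1,200 + $0 + $5,400 = $6,600.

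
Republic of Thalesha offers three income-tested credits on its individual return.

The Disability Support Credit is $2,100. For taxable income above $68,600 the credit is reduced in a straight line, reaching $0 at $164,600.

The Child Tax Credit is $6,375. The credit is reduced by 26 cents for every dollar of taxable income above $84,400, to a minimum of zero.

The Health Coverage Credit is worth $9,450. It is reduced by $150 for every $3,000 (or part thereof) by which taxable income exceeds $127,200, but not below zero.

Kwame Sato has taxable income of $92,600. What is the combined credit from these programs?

Disability Support Credit: $92,600 is $24,000 into a $96,000 phase-out range, leaving 72,000/96,000 of the credit: $2,100 × 72,000/96,000 = $1,575.
Child Tax Credit: 26% of the $8,200 excess over $84,400 is $2,132; credit = $6,375 − $2,132 = $4,243.
Health Coverage Credit: $92,600 is at or below the $127,200 threshold, so the full $9,450 applies.
Total: $1,575 + $4,243 + $9,450 = $15,268.

$15,268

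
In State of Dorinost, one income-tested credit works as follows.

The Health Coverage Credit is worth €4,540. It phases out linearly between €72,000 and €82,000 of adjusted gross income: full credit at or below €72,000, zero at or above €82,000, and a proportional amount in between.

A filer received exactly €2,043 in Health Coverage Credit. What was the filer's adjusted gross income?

€2,043 is 2,043/4,540 of the full €4,540, so 2,497/4,540 of the €10,000 range has been used: income = €72,000 + €10,000 × 2,497/4,540 = €77,500.

€77,500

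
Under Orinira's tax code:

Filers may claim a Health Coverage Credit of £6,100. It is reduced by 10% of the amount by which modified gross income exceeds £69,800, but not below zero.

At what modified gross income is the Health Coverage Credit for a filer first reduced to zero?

The credit falls by 10% of each pound above £69,800, so it reaches zero when the excess is £6,100 / 10% = £61,000: income = £69,800 + £61,000 = £130,800.

£130,800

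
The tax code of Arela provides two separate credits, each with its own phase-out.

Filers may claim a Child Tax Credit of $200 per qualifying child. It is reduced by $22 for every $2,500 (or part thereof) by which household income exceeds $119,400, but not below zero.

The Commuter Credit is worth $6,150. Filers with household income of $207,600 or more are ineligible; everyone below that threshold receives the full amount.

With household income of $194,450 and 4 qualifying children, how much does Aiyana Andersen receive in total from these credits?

Child Tax Credit: base = 4 × $200 = $800. income exceeds $119,400 by $75,050, which is 31 full-or-partial $2,500 increments; reduction = 31 × $22 = $682, leaving $118.
Commuter Credit: $194,450 is below the $207,600 cutoff, so the full $6,150 applies.
Total: $118 + $6,150 = $6,268.

$6,268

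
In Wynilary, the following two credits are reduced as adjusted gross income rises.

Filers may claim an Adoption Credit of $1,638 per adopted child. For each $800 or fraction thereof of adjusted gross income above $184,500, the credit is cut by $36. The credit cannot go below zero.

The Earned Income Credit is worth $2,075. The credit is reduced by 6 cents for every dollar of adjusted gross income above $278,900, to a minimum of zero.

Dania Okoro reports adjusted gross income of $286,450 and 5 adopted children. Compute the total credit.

$5,204

Adoption Credit: base = 5 × $1,638 = $8,190. income exceeds $184,500 by $101,950, which is 128 full-or-partial $800 increments; reduction = 128 × $36 = $4,608, leaving $3,582.
Earned Income Credit: 6% of the $7,550 excess over $278,900 is $453; credit = $2,075 − $453 = $1,622.
Total: $3,582 + $1,622 = $5,204.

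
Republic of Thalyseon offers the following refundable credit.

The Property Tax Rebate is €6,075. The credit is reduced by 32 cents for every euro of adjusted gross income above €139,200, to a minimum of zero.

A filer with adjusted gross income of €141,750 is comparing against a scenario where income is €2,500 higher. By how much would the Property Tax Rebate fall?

At €141,750 — 32% of the €2,550 excess over €139,200 is €816; credit = €6,075 − €816 = €5,259.
At €144,250 — 32% of the €5,050 excess over €139,200 is €1,616; credit = €6,075 − €1,616 = €4,459.
Lost: €5,259 − €4,459 = €800.

€800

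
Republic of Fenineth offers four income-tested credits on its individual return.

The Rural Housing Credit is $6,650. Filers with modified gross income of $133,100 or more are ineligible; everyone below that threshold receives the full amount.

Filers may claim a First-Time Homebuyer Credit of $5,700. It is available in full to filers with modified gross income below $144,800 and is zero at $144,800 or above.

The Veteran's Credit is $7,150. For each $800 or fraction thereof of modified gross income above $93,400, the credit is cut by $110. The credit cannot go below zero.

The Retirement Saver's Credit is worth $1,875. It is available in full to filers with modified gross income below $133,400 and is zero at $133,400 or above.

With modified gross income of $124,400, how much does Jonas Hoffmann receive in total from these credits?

Rural Housing Credit: $124,400 is below the $133,100 cutoff, so the full $6,650 applies.
First-Time Homebuyer Credit: $124,400 is below the $144,800 cutoff, so the full $5,700 applies.
Veteran's Credit: income exceeds $93,400 by $31,000, which is 39 full-or-partial $800 increments; reduction = 39 × $110 = $4,290, leaving $2,860.
Retirement Saver's Credit: $124,400 is below the $133,400 cutoff, so the full $1,875 applies.
Total: $6,650 + $5,700 + $2,860 + $1,875 = $17,085.

$17,085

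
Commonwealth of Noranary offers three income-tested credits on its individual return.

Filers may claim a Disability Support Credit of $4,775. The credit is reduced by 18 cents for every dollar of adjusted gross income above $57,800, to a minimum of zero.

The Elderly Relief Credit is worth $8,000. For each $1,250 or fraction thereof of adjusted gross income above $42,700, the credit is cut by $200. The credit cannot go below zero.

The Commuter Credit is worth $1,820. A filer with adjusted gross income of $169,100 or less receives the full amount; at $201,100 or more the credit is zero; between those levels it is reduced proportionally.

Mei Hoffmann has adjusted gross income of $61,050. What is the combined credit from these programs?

$11,010

Disability Support Credit: 18% of the $3,250 excess over $57,800 is $585; credit = $4,775 − $585 = $4,190.
Elderly Relief Credit: income exceeds $42,700 by $18,350, which is 15 full-or-partial $1,250 increments; reduction = 15 × $200 = $3,000, leaving $5,000.
Commuter Credit: $61,050 is at or below the $169,100 threshold, so the full $1,820 applies.
Total: $4,190 + $5,000 + $1,820 = $11,010.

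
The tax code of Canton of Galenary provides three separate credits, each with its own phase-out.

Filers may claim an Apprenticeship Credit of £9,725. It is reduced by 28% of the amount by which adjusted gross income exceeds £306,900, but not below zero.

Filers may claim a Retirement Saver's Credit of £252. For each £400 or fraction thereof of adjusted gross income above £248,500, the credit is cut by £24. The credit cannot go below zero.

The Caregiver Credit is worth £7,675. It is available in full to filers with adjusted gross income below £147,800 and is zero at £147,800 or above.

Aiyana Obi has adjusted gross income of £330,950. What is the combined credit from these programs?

Apprenticeship Credit: 28% of the £24,050 excess over £306,900 is £6,734; credit = £9,725 − £6,734 = £2,991.
Retirement Saver's Credit: income exceeds £248,500 by £82,450 → 207 increments × £24 = £4,968 ≥ base, so the credit is £0.
Caregiver Credit: £330,950 meets or exceeds the £147,800 cutoff, so the credit is £0.
Total: £2,991 + £0 + £0 = £2,991.

£2,991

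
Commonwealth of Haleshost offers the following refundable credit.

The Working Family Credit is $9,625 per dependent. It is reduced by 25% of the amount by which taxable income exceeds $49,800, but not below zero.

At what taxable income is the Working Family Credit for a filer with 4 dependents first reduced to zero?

$203,800

Full credit = 4 × $9,625 = $38,500.
The credit falls by 25% of each dollar above $49,800, so it reaches zero when the excess is $38,500 / 25% = $154,000: income = $49,800 + $154,000 = $203,800.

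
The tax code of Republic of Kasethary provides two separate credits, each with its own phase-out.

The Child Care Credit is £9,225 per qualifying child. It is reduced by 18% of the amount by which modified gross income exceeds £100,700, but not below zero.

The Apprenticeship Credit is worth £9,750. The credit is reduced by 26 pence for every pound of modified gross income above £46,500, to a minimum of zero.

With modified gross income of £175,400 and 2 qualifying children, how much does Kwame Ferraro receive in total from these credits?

Child Care Credit: base = 2 × £9,225 = £18,450. 18% of the £74,700 excess over £100,700 is £13,446; credit = £18,450 − £13,446 = £5,004.
Apprenticeship Credit: 26% of the £128,900 excess over £46,500 is £33,514 ≥ base, so the credit is £0.
Total: £5,004 + £0 = £5,004.

£5,004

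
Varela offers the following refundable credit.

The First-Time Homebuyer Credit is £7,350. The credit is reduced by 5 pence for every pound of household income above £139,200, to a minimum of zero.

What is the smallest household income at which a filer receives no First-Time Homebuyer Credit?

£286,200

The credit falls by 5% of each pound above £139,200, so it reaches zero when the excess is £7,350 / 5% = £147,000: income = £139,200 + £147,000 = £286,200.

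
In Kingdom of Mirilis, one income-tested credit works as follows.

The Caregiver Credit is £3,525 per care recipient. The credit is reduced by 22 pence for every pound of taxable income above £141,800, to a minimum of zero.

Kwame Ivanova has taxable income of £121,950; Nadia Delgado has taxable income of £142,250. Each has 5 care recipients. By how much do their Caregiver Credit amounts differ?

Kwame (£121,950): Caregiver Credit: base = 5 × £3,525 = £17,625. £121,950 is at or below the £141,800 threshold, so the full £17,625 applies.
Nadia (£142,250): Caregiver Credit: base = 5 × £3,525 = £17,625. 22% of the £450 excess over £141,800 is £99; credit = £17,625 − £99 = £17,526.
Difference: |£17,625 − £17,526| = £99.

£99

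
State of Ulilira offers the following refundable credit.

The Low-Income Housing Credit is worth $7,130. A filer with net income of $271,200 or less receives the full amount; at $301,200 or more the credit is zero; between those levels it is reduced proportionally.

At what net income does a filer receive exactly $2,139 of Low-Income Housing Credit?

$292,200

$2,139 is 2,139/7,130 of the full $7,130, so 4,991/7,130 of the $30,000 range has been used: income = $271,200 + $30,000 × 4,991/7,130 = $292,200.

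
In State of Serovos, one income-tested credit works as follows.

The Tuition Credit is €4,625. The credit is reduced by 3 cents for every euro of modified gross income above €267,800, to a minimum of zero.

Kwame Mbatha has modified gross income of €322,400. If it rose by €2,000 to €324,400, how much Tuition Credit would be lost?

€60

At €322,400 — 3% of the €54,600 excess over €267,800 is €1,638; credit = €4,625 − €1,638 = €2,987.
At €324,400 — 3% of the €56,600 excess over €267,800 is €1,698; credit = €4,625 − €1,698 = €2,927.
Lost: €2,987 − €2,927 = €60.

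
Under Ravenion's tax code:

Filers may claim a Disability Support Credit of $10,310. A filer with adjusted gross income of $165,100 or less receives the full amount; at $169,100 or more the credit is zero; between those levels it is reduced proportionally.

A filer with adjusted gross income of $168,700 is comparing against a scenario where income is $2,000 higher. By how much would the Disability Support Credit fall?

At $168,700 — $168,700 is $3,600 into a $4,000 phase-out range, leaving 400/4,000 of the credit: $10,310 × 400/4,000 = $1,031.
At $170,700 — $170,700 is at or above $169,100, so the credit is $0.
Lost: $1,031 − $0 = $1,031.

$1,031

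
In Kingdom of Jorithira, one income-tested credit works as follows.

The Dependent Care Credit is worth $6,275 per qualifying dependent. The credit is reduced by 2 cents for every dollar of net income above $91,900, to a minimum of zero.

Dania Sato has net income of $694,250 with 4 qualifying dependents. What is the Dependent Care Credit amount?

$13,053

Dependent Care Credit: base = 4 × $6,275 = $25,100. 2% of the $602,350 excess over $91,900 is $12,047; credit = $25,100 − $12,047 = $13,053.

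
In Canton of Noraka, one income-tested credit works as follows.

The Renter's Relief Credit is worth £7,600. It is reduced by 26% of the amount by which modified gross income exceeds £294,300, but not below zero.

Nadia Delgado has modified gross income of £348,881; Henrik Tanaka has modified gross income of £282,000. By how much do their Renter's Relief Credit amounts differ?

£7,600

Nadia (£348,881): Renter's Relief Credit: 26% of the £54,581 excess over £294,300 is £14,191.06 ≥ base, so the credit is £0.
Henrik (£282,000): Renter's Relief Credit: £282,000 is at or below the £294,300 threshold, so the full £7,600 applies.
Difference: |£0 − £7,600| = £7,600.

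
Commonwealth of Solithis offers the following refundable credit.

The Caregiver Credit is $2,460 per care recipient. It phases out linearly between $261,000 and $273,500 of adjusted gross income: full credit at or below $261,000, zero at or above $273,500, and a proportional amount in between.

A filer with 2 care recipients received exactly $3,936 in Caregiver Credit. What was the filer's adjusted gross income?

$263,500

Full credit = 2 × $2,460 = $4,920.
$3,936 is 3,936/4,920 of the full $4,920, so 984/4,920 of the $12,500 range has been used: income = $261,000 + $12,500 × 984/4,920 = $263,500.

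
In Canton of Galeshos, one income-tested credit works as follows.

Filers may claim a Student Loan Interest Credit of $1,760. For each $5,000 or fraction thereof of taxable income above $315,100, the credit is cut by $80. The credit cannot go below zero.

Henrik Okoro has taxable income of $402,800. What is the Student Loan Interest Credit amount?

$320

Student Loan Interest Credit: income exceeds $315,100 by $87,700, which is 18 full-or-partial $5,000 increments; reduction = 18 × $80 = $1,440, leaving $320.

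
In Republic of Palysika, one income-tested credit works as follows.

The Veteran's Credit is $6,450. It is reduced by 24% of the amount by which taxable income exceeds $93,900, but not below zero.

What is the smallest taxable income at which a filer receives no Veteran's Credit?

The credit falls by 24% of each dollar above $93,900, so it reaches zero when the excess is $6,450 / 24% = $26,875: income = $93,900 + $26,875 = $120,775.

$120,775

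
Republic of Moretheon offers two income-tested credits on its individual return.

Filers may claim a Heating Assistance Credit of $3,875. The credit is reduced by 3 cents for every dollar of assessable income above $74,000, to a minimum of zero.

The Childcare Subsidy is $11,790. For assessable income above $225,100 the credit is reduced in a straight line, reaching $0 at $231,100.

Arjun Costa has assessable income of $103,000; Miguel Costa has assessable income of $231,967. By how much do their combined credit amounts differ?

$14,795

Arjun ($103,000): Heating Assistance Credit: 3% of the $29,000 excess over $74,000 is $870; credit = $3,875 − $870 = $3,005. Childcare Subsidy: $103,000 is at or below the $225,100 threshold, so the full $11,790 applies. total $3,005 + $11,790 = $14,795
Miguel ($231,967): Heating Assistance Credit: 3% of the $157,967 excess over $74,000 is $4,739.01 ≥ base, so the credit is $0. Childcare Subsidy: $231,967 is at or above $231,100, so the credit is $0. total $0 + $0 = $0
Difference: |$14,795 − $0| = $14,795.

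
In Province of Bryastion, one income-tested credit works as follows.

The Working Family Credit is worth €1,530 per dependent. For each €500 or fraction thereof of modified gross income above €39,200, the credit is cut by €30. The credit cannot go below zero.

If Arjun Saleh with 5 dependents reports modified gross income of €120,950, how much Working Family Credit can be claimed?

Working Family Credit: base = 5 × €1,530 = €7,650. income exceeds €39,200 by €81,750, which is 164 full-or-partial €500 increments; reduction = 164 × €30 = €4,920, leaving €2,730.

€2,730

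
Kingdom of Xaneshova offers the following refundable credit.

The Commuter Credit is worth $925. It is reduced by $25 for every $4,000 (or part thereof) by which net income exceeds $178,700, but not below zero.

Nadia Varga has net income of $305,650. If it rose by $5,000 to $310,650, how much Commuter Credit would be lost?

At $305,650 — income exceeds $178,700 by $126,950, which is 32 full-or-partial $4,000 increments; reduction = 32 × $25 = $800, leaving $125.
At $310,650 — income exceeds $178,700 by $131,950, which is 33 full-or-partial $4,000 increments; reduction = 33 × $25 = $825, leaving $100.
Lost: $125 − $100 = $25.

$25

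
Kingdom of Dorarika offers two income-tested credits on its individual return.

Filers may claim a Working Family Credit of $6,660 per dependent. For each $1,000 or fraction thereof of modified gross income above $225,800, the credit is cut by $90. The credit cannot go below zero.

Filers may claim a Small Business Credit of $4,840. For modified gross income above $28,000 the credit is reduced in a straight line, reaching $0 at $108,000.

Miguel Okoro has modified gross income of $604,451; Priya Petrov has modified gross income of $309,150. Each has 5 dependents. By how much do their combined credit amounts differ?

Miguel ($604,451): Working Family Credit: base = 5 × $6,660 = $33,300. income exceeds $225,800 by $378,651 → 379 increments × $90 = $34,110 ≥ base, so the credit is $0. Small Business Credit: $604,451 is at or above $108,000, so the credit is $0. total $0 + $0 = $0
Priya ($309,150): Working Family Credit: base = 5 × $6,660 = $33,300. income exceeds $225,800 by $83,350, which is 84 full-or-partial $1,000 increments; reduction = 84 × $90 = $7,560, leaving $25,740. Small Business Credit: $309,150 is at or above $108,000, so the credit is $0. total $25,740 + $0 = $25,740
Difference: |$0 − $25,740| = $25,740.

$25,740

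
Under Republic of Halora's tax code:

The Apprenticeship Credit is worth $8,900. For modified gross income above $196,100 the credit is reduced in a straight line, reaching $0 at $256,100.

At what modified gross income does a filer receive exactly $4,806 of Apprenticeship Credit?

$223,700

$4,806 is 4,806/8,900 of the full $8,900, so 4,094/8,900 of the $60,000 range has been used: income = $196,100 + $60,000 × 4,094/8,900 = $223,700.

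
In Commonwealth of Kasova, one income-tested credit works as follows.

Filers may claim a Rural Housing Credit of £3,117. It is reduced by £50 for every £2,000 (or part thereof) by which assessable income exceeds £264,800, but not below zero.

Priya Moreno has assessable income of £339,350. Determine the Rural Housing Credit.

Rural Housing Credit: income exceeds £264,800 by £74,550, which is 38 full-or-partial £2,000 increments; reduction = 38 × £50 = £1,900, leaving £1,217.

£1,217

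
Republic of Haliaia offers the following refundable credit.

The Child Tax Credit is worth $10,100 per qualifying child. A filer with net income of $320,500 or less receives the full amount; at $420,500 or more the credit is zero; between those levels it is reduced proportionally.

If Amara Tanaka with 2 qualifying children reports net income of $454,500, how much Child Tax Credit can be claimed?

$0

Child Tax Credit: base = 2 × $10,100 = $20,200. $454,500 is at or above $420,500, so the credit is $0.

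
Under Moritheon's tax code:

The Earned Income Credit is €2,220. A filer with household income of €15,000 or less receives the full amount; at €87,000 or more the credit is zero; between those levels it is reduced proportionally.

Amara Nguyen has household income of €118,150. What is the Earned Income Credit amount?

Earned Income Credit: €118,150 is at or above €87,000, so the credit is €0.

€0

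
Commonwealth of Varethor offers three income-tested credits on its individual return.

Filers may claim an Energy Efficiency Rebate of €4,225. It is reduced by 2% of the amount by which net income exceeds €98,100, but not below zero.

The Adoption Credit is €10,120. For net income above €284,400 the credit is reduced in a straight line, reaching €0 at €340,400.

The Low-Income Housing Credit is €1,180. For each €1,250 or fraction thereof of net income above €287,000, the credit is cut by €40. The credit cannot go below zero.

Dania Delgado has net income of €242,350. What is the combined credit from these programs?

€12,640

Energy Efficiency Rebate: 2% of the €144,250 excess over €98,100 is €2,885; credit = €4,225 − €2,885 = €1,340.
Adoption Credit: €242,350 is at or below the €284,400 threshold, so the full €10,120 applies.
Low-Income Housing Credit: €242,350 is at or below the €287,000 threshold, so the full €1,180 applies.
Total: €1,340 + €10,120 + €1,180 = €12,640.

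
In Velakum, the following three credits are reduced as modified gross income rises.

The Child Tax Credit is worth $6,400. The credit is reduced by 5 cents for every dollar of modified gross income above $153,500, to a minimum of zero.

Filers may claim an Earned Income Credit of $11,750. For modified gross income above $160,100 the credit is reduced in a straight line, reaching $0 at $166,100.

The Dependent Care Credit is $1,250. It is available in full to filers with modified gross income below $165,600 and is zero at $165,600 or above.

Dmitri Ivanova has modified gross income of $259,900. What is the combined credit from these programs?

$1,080

Child Tax Credit: 5% of the $106,400 excess over $153,500 is $5,320; credit = $6,400 − $5,320 = $1,080.
Earned Income Credit: $259,900 is at or above $166,100, so the credit is $0.
Dependent Care Credit: $259,900 meets or exceeds the $165,600 cutoff, so the credit is $0.
Total: $1,080 + $0 + $0 = $1,080.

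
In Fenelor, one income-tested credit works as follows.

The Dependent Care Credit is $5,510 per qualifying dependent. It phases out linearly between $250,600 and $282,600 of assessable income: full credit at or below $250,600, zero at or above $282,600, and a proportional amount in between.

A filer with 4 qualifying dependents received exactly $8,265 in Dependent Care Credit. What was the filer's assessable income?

Full credit = 4 × $5,510 = $22,040.
$8,265 is 8,265/22,040 of the full $22,040, so 13,775/22,040 of the $32,000 range has been used: income = $250,600 + $32,000 × 13,775/22,040 = $270,600.

$270,600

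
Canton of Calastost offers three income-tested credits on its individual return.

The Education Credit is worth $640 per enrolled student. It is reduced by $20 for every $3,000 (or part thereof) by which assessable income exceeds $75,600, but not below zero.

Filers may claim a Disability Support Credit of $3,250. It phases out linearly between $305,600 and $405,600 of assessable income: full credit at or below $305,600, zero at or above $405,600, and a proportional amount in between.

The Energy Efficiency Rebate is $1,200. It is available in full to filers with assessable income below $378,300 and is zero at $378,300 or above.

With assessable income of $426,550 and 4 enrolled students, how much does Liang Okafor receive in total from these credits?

Education Credit: base = 4 × $640 = $2,560. income exceeds $75,600 by $350,950, which is 117 full-or-partial $3,000 increments; reduction = 117 × $20 = $2,340, leaving $220.
Disability Support Credit: $426,550 is at or above $405,600, so the credit is $0.
Energy Efficiency Rebate: $426,550 meets or exceeds the $378,300 cutoff, so the credit is $0.
Total: $220 + $0 + $0 = $220.

$220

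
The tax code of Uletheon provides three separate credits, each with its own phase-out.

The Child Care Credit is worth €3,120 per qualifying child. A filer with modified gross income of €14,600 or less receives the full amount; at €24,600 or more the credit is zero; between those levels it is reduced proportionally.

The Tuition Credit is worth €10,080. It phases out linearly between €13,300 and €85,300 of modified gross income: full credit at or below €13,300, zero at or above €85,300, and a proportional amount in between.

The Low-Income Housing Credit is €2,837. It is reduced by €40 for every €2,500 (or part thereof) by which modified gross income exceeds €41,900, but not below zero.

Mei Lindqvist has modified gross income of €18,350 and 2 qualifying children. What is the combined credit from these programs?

€16,110

Child Care Credit: base = 2 × €3,120 = €6,240. €18,350 is €3,750 into a €10,000 phase-out range, leaving 6,250/10,000 of the credit: €6,240 × 6,250/10,000 = €3,900.
Tuition Credit: €18,350 is €5,050 into a €72,000 phase-out range, leaving 66,950/72,000 of the credit: €10,080 × 66,950/72,000 = €9,373.
Low-Income Housing Credit: €18,350 is at or below the €41,900 threshold, so the full €2,837 applies.
Total: €3,900 + €9,373 + €2,837 = €16,110.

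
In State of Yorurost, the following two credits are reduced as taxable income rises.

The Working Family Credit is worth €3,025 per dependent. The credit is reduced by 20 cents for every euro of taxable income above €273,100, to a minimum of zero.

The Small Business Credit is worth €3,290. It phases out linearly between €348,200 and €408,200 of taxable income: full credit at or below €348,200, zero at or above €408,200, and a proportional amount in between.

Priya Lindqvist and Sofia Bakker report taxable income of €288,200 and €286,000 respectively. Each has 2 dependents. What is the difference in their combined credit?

Priya (€288,200): Working Family Credit: base = 2 × €3,025 = €6,050. 20% of the €15,100 excess over €273,100 is €3,020; credit = €6,050 − €3,020 = €3,030. Small Business Credit: €288,200 is at or below the €348,200 threshold, so the full €3,290 applies. total €3,030 + €3,290 = €6,320
Sofia (€286,000): Working Family Credit: base = 2 × €3,025 = €6,050. 20% of the €12,900 excess over €273,100 is €2,580; credit = €6,050 − €2,580 = €3,470. Small Business Credit: €286,000 is at or below the €348,200 threshold, so the full €3,290 applies. total €3,470 + €3,290 = €6,760
Difference: |€6,320 − €6,760| = €440.

€440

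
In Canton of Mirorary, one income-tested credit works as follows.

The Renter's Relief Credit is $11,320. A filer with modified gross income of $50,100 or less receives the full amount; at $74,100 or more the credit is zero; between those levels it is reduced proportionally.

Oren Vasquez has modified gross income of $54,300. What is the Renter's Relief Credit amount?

$9,339

Renter's Relief Credit: $54,300 is $4,200 into a $24,000 phase-out range, leaving 19,800/24,000 of the credit: $11,320 × 19,800/24,000 = $9,339.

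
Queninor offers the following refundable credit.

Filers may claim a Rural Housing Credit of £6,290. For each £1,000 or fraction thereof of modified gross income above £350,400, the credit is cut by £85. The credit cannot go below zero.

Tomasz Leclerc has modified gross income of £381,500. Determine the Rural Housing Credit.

£3,570

Rural Housing Credit: income exceeds £350,400 by £31,100, which is 32 full-or-partial £1,000 increments; reduction = 32 × £85 = £2,720, leaving £3,570.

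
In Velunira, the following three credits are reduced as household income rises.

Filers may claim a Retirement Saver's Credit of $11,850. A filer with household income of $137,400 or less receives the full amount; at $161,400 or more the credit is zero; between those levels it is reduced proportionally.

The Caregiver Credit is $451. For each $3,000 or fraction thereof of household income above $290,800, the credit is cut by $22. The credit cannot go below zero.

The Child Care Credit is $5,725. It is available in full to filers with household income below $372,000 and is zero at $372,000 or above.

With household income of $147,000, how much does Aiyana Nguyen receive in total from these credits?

$13,286

Retirement Saver's Credit: $147,000 is $9,600 into a $24,000 phase-out range, leaving 14,400/24,000 of the credit: $11,850 × 14,400/24,000 = $7,110.
Caregiver Credit: $147,000 is at or below the $290,800 threshold, so the full $451 applies.
Child Care Credit: $147,000 is below the $372,000 cutoff, so the full $5,725 applies.
Total: $7,110 + $451 + $5,725 = $13,286.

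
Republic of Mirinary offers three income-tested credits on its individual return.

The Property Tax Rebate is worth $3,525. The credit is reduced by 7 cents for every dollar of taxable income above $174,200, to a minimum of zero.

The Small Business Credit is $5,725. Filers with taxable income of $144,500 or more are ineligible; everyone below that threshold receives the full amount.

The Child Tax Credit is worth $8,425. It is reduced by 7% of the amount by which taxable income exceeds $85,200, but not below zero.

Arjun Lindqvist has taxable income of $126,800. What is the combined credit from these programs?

$14,763

Property Tax Rebate: $126,800 is at or below the $174,200 threshold, so the full $3,525 applies.
Small Business Credit: $126,800 is below the $144,500 cutoff, so the full $5,725 applies.
Child Tax Credit: 7% of the $41,600 excess over $85,200 is $2,912; credit = $8,425 − $2,912 = $5,513.
Total: $3,525 + $5,725 + $5,513 = $14,763.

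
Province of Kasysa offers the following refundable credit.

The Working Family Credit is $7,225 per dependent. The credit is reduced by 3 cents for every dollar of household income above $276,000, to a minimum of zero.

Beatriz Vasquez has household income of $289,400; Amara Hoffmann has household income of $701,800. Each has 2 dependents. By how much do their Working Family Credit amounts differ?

$12,372

Beatriz ($289,400): Working Family Credit: base = 2 × $7,225 = $14,450. 3% of the $13,400 excess over $276,000 is $402; credit = $14,450 − $402 = $14,048.
Amara ($701,800): Working Family Credit: base = 2 × $7,225 = $14,450. 3% of the $425,800 excess over $276,000 is $12,774; credit = $14,450 − $12,774 = $1,676.
Difference: |$14,048 − $1,676| = $12,372.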